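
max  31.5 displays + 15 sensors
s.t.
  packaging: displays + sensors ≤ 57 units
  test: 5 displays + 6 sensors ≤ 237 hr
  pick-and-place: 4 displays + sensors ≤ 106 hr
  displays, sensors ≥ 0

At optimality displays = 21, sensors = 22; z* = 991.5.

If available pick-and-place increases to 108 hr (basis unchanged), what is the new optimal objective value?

Check each constraint at x*: packaging 43/57 (slack 14); test 237/237 (tight); pick-and-place 106/106 (tight).
Since packaging is not tight, its dual is 0.
Dual feasibility on the basic columns requires 5·y_test + 4·y_pick-and-place = 31.5, 6·y_test + 1·y_pick-and-place = 15.
Solving: y_test = 1.5, y_pick-and-place = 6.
Δz = y_pick-and-place·Δb = 6 × (2) = 12, so new z* = 991.5 + 12 = 1003.5.

1003.5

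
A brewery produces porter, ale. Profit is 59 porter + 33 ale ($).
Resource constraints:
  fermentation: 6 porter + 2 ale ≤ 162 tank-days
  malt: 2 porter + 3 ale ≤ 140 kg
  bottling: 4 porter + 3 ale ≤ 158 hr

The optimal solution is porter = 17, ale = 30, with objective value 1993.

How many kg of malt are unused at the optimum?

malt used = 2·17 + 3·30 = 124; slack = 140 − 124 = 16.

16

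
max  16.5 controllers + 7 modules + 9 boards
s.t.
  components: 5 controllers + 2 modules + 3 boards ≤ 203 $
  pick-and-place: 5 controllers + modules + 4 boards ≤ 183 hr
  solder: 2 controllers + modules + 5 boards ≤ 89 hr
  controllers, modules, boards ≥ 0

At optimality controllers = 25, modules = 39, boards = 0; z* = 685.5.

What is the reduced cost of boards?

-8.5

Check each constraint at x*: components 203/203 (tight); pick-and-place 164/183 (slack 19); solder 89/89 (tight).
By complementary slackness, y = 0 for the non-binding constraint.
From A_Bᵀ y = c: 5·y_components + 2·y_solder = 16.5; 2·y_components + 1·y_solder = 7.
This yields shadow prices y_components = 2.5, y_solder = 2.
Reduced cost of boards: c₃ − yᵀa₃ = 9 − (2.5·3 + 2·5) = 9 − 17.5 = -8.5.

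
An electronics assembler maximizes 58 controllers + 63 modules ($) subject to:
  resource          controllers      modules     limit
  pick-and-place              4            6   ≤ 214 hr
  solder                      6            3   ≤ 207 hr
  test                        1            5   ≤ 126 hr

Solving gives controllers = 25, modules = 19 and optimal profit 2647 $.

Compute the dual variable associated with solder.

At the optimum: pick-and-place uses 214 of 214 (binding); solder uses 207 of 207 (binding); test uses 120 of 126 (slack = 6).
Since test is not tight, its dual is 0.
Dual feasibility on the basic columns requires 4·y_pick-and-place + 6·y_solder = 58, 6·y_pick-and-place + 3·y_solder = 63.
Solving: y_pick-and-place = 8.5, y_solder = 4.
Shadow price of solder = 4.

4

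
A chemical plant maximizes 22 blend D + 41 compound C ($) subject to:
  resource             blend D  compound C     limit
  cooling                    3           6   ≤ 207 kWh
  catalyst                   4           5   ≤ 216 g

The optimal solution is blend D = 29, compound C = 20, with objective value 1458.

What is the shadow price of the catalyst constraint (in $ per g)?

1

Both cooling and catalyst are binding at x*.
From A_Bᵀ y = c: 3·y_cooling + 4·y_catalyst = 22; 6·y_cooling + 5·y_catalyst = 41.
This yields shadow prices y_cooling = 6, y_catalyst = 1.
Shadow price of catalyst = 1.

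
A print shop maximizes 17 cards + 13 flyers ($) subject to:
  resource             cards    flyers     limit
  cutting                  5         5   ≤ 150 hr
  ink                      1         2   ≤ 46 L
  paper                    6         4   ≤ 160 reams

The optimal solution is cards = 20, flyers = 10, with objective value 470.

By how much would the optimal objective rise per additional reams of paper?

2

At the optimum: cutting uses 150 of 150 (binding); ink uses 40 of 46 (slack = 6); paper uses 160 of 160 (binding).
Since ink is not tight, its dual is 0.
Dual feasibility on the basic columns requires 5·y_cutting + 6·y_paper = 17, 5·y_cutting + 4·y_paper = 13.
→ y_cutting = 1 and y_paper = 2.
Shadow price of paper = 2.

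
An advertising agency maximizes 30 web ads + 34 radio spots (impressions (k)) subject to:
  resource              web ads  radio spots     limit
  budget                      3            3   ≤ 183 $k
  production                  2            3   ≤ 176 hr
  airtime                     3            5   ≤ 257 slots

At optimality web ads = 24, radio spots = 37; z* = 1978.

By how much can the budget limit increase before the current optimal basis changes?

74

Binding constraints: budget, airtime. The basis is B = [[3,3],[3,5]] with det 6.
Per unit increase in budget, x* moves by d = (0.8333, -0.5).
The basis stays optimal until radio spots reaches 0; allowable increase = 74 $k.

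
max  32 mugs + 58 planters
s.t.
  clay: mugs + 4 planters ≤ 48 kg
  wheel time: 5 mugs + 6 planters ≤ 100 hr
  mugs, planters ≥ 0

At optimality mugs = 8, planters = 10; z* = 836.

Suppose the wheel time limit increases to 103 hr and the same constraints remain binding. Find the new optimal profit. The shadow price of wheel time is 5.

Δb = 3, so new z* = 836 + (5)·(3) = 836 + 15 = 851.

851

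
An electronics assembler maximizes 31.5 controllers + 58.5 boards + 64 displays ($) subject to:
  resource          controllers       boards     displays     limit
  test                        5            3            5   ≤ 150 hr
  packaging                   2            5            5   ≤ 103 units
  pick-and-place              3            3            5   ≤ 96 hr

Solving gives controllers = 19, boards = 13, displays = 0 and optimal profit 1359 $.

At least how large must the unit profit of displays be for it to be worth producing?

67.5

Binding: packaging and pick-and-place. Non-binding: test (16 unused).
Since test is not tight, its dual is 0.
From A_Bᵀ y = c: 2·y_packaging + 3·y_pick-and-place = 31.5; 5·y_packaging + 3·y_pick-and-place = 58.5.
→ y_packaging = 9 and y_pick-and-place = 4.5.
displays enters the basis when its profit ≥ yᵀa₃ = 9·5 + 4.5·5 = 67.5.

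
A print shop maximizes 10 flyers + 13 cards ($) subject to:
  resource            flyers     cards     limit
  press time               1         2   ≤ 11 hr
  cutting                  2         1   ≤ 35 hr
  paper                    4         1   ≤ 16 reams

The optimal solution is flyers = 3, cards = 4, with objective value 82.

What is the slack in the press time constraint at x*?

press time used = 1·3 + 2·4 = 11; slack = 11 − 11 = 0.

0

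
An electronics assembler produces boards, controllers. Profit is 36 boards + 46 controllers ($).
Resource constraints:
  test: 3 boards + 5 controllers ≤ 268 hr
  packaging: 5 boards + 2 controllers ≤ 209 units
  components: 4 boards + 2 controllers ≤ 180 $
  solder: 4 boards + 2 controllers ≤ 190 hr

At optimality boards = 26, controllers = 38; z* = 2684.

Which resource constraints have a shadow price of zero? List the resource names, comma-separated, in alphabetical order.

packaging, solder

test: 268/268 (binding)
packaging: 206/209 (slack 3)
components: 180/180 (binding)
solder: 180/190 (slack 10)
By complementary slackness, a constraint with positive slack has shadow price 0 → packaging, solder.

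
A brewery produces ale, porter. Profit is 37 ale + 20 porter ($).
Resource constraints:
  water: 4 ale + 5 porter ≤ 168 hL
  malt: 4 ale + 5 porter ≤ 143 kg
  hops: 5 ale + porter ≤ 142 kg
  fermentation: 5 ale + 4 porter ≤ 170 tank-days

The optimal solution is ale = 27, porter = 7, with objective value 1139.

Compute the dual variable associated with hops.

5

Check each constraint at x*: water 143/168 (slack 25); malt 143/143 (tight); hops 142/142 (tight); fermentation 163/170 (slack 7).
Since water, fermentation are not tight, their duals are 0.
From A_Bᵀ y = c: 4·y_malt + 5·y_hops = 37; 5·y_malt + 1·y_hops = 20.
Solving: y_malt = 3, y_hops = 5.
Shadow price of hops = 5.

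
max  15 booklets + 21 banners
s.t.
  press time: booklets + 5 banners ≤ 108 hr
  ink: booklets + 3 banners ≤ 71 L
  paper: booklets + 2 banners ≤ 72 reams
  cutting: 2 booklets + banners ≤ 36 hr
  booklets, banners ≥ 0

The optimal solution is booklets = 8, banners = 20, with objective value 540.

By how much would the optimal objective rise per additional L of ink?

0

Binding: press time and cutting. Non-binding: ink (3 unused), paper (24 unused).
By complementary slackness, y = 0 for the non-binding constraints.
Dual feasibility on the basic columns requires 1·y_press time + 2·y_cutting = 15, 5·y_press time + 1·y_cutting = 21.
→ y_press time = 3 and y_cutting = 6.
Shadow price of ink = 0.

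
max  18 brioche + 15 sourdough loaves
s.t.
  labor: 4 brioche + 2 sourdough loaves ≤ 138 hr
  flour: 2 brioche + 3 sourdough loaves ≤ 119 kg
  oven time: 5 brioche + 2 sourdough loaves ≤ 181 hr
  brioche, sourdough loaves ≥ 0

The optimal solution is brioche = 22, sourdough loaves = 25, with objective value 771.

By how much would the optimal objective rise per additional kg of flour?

3

At the optimum: labor uses 138 of 138 (binding); flour uses 119 of 119 (binding); oven time uses 160 of 181 (slack = 21).
Slack constraints have shadow price 0 (complementary slackness).
Dual feasibility on the basic columns requires 4·y_labor + 2·y_flour = 18, 2·y_labor + 3·y_flour = 15.
This yields shadow prices y_labor = 3, y_flour = 3.
Shadow price of flour = 3.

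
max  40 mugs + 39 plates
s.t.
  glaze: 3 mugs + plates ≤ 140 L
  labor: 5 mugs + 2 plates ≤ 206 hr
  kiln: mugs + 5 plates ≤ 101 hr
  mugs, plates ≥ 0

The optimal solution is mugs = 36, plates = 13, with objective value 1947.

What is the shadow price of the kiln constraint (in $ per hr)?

At the optimum: glaze uses 121 of 140 (slack = 19); labor uses 206 of 206 (binding); kiln uses 101 of 101 (binding).
Since glaze is not tight, its dual is 0.
Dual feasibility on the basic columns requires 5·y_labor + 1·y_kiln = 40, 2·y_labor + 5·y_kiln = 39.
Solving: y_labor = 7, y_kiln = 5.
Shadow price of kiln = 5.

5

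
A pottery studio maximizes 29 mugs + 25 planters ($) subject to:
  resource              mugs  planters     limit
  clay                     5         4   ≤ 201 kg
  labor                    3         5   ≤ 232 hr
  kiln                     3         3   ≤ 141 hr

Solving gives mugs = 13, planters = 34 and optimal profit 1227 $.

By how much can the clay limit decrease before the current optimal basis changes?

11.5

Binding constraints: clay, kiln. The basis is B = [[5,4],[3,3]] with det 3.
Per unit decrease in clay, x* moves by d = (-1, 1).
The basis stays optimal until labor becomes binding; allowable decrease = 11.5 kg.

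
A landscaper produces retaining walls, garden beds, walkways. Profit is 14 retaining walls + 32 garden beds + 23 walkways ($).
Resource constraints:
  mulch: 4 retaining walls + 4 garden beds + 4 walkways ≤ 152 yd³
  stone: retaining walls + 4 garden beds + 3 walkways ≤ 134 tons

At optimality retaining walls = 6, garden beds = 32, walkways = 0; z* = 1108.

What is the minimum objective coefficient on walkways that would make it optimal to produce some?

Both mulch and stone are binding at x*.
The binding rows give the dual system: 4·y_mulch + 1·y_stone = 14 and 4·y_mulch + 4·y_stone = 32.
→ y_mulch = 2 and y_stone = 6.
walkways enters the basis when its profit ≥ yᵀa₃ = 2·4 + 6·3 = 26.

26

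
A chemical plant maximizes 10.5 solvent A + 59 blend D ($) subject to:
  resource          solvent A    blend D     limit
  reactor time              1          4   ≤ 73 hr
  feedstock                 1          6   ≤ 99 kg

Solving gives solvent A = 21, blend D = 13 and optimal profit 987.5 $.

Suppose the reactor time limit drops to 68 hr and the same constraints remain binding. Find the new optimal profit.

Check each constraint at x*: reactor time 73/73 (tight); feedstock 99/99 (tight).
Dual feasibility on the basic columns requires 1·y_reactor time + 1·y_feedstock = 10.5, 4·y_reactor time + 6·y_feedstock = 59.
This yields shadow prices y_reactor time = 2, y_feedstock = 8.5.
Δz = y_reactor time·Δb = 2 × (-5) = -10, so new z* = 987.5 − 10 = 977.5.

977.5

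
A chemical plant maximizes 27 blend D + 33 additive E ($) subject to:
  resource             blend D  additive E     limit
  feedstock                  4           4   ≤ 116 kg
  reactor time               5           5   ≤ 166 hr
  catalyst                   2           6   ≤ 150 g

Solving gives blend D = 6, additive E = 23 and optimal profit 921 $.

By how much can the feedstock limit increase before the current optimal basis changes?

16.8

Binding constraints: feedstock, catalyst. The basis is B = [[4,4],[2,6]] with det 16.
Per unit increase in feedstock, x* moves by d = (0.375, -0.125).
The basis stays optimal until reactor time becomes binding; allowable increase = 16.8 kg.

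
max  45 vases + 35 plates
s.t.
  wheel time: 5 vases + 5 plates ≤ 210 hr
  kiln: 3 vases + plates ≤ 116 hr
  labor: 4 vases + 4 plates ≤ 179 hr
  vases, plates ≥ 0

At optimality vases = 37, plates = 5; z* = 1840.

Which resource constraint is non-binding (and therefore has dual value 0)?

wheel time: 210/210 (binding)
kiln: 116/116 (binding)
labor: 168/179 (slack 11)
By complementary slackness, a constraint with positive slack has shadow price 0 → labor.

labor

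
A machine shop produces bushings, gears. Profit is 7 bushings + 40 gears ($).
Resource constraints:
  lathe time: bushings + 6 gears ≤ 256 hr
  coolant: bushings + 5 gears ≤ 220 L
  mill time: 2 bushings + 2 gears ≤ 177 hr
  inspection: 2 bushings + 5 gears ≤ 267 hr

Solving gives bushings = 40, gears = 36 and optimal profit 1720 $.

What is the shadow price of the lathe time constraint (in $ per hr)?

Check each constraint at x*: lathe time 256/256 (tight); coolant 220/220 (tight); mill time 152/177 (slack 25); inspection 260/267 (slack 7).
Since mill time, inspection are not tight, their duals are 0.
From A_Bᵀ y = c: 1·y_lathe time + 1·y_coolant = 7; 6·y_lathe time + 5·y_coolant = 40.
This yields shadow prices y_lathe time = 5, y_coolant = 2.
Shadow price of lathe time = 5.

5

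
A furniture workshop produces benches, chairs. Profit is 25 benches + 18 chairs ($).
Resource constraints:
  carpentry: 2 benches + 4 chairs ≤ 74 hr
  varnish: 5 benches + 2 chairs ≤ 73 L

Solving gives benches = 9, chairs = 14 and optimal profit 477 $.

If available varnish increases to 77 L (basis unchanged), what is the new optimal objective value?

At the optimum: carpentry uses 74 of 74 (binding); varnish uses 73 of 73 (binding).
From A_Bᵀ y = c: 2·y_carpentry + 5·y_varnish = 25; 4·y_carpentry + 2·y_varnish = 18.
→ y_carpentry = 2.5 and y_varnish = 4.
Δz = y_varnish·Δb = 4 × (4) = 16, so new z* = 477 + 16 = 493.

493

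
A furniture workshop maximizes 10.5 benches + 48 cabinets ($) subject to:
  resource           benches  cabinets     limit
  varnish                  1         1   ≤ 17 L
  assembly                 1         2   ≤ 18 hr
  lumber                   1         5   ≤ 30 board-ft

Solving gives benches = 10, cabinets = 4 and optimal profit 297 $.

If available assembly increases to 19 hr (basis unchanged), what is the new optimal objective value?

Check each constraint at x*: varnish 14/17 (slack 3); assembly 18/18 (tight); lumber 30/30 (tight).
Since varnish is not tight, its dual is 0.
Dual feasibility on the basic columns requires 1·y_assembly + 1·y_lumber = 10.5, 2·y_assembly + 5·y_lumber = 48.
Solving: y_assembly = 1.5, y_lumber = 9.
Δz = y_assembly·Δb = 1.5 × (1) = 1.5, so new z* = 297 + 1.5 = 298.5.

298.5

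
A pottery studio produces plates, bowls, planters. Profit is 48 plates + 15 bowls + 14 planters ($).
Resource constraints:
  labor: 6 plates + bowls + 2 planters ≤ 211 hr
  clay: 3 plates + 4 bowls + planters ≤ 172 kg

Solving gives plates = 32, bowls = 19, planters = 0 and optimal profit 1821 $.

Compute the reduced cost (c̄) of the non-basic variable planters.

At the optimum: labor uses 211 of 211 (binding); clay uses 172 of 172 (binding).
The binding rows give the dual system: 6·y_labor + 3·y_clay = 48 and 1·y_labor + 4·y_clay = 15.
→ y_labor = 7 and y_clay = 2.
Reduced cost of planters: c₃ − yᵀa₃ = 14 − (7·2 + 2·1) = 14 − 16 = -2.

-2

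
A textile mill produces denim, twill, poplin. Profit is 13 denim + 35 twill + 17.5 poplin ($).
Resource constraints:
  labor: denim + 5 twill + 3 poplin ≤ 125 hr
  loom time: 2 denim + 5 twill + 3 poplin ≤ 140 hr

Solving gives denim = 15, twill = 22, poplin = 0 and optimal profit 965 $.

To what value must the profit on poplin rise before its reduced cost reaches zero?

21

Check each constraint at x*: labor 125/125 (tight); loom time 140/140 (tight).
Dual feasibility on the basic columns requires 1·y_labor + 2·y_loom time = 13, 5·y_labor + 5·y_loom time = 35.
Solving: y_labor = 1, y_loom time = 6.
poplin enters the basis when its profit ≥ yᵀa₃ = 1·3 + 6·3 = 21.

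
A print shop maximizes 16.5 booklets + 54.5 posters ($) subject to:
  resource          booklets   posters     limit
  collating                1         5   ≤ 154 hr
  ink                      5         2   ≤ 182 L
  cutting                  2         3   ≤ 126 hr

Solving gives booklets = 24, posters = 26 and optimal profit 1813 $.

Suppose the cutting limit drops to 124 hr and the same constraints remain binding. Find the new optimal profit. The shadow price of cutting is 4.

1805

Δb = -2, so new z* = 1813 + (4)·(-2) = 1813 − 8 = 1805.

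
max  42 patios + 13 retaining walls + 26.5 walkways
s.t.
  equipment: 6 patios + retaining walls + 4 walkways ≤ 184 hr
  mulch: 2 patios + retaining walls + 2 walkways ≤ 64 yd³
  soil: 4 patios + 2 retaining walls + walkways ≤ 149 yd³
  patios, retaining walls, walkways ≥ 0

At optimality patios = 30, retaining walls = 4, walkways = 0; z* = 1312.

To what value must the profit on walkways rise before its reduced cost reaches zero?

Check each constraint at x*: equipment 184/184 (tight); mulch 64/64 (tight); soil 128/149 (slack 21).
Since soil is not tight, its dual is 0.
The binding rows give the dual system: 6·y_equipment + 2·y_mulch = 42 and 1·y_equipment + 1·y_mulch = 13.
Solving: y_equipment = 4, y_mulch = 9.
walkways enters the basis when its profit ≥ yᵀa₃ = 4·4 + 9·2 = 34.

34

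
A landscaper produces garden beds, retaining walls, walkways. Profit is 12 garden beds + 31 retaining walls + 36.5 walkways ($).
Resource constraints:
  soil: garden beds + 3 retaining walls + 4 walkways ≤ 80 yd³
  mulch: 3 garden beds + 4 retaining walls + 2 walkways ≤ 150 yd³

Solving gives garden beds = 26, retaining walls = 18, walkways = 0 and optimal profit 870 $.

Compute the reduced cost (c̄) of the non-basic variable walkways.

Check each constraint at x*: soil 80/80 (tight); mulch 150/150 (tight).
Dual feasibility on the basic columns requires 1·y_soil + 3·y_mulch = 12, 3·y_soil + 4·y_mulch = 31.
This yields shadow prices y_soil = 9, y_mulch = 1.
Reduced cost of walkways: c₃ − yᵀa₃ = 36.5 − (9·4 + 1·2) = 36.5 − 38 = -1.5.

-1.5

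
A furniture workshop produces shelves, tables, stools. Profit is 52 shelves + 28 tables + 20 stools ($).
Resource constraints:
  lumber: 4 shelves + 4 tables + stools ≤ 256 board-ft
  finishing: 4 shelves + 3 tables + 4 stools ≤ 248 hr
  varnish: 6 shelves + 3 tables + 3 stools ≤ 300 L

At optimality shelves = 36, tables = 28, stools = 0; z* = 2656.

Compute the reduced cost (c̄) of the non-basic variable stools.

-5

Check each constraint at x*: lumber 256/256 (tight); finishing 228/248 (slack 20); varnish 300/300 (tight).
Since finishing is not tight, its dual is 0.
From A_Bᵀ y = c: 4·y_lumber + 6·y_varnish = 52; 4·y_lumber + 3·y_varnish = 28.
→ y_lumber = 1 and y_varnish = 8.
Reduced cost of stools: c₃ − yᵀa₃ = 20 − (1·1 + 8·3) = 20 − 25 = -5.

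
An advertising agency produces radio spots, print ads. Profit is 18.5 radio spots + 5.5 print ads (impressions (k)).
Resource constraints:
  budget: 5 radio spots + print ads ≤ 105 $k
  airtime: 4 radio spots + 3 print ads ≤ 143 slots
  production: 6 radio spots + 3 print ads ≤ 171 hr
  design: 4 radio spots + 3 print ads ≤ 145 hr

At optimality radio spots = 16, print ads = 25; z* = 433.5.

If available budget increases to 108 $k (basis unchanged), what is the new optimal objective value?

441

Binding: budget and production. Non-binding: airtime (4 unused), design (6 unused).
By complementary slackness, y = 0 for the non-binding constraints.
Dual feasibility on the basic columns requires 5·y_budget + 6·y_production = 18.5, 1·y_budget + 3·y_production = 5.5.
Solving: y_budget = 2.5, y_production = 1.
Δz = y_budget·Δb = 2.5 × (3) = 7.5, so new z* = 433.5 + 7.5 = 441.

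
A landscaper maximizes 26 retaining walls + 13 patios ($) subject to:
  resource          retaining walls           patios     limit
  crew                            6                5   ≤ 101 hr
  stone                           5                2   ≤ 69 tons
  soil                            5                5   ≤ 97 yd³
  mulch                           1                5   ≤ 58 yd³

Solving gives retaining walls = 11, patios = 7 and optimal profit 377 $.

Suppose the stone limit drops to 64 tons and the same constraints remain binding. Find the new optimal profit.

357

At the optimum: crew uses 101 of 101 (binding); stone uses 69 of 69 (binding); soil uses 90 of 97 (slack = 7); mulch uses 46 of 58 (slack = 12).
Since soil, mulch are not tight, their duals are 0.
From A_Bᵀ y = c: 6·y_crew + 5·y_stone = 26; 5·y_crew + 2·y_stone = 13.
Solving: y_crew = 1, y_stone = 4.
Δz = y_stone·Δb = 4 × (-5) = -20, so new z* = 377 − 20 = 357.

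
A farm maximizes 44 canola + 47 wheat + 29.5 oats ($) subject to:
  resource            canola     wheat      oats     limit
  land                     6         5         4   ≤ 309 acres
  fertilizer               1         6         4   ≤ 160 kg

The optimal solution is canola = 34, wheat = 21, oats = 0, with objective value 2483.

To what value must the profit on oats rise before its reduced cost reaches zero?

At the optimum: land uses 309 of 309 (binding); fertilizer uses 160 of 160 (binding).
The binding rows give the dual system: 6·y_land + 1·y_fertilizer = 44 and 5·y_land + 6·y_fertilizer = 47.
Solving: y_land = 7, y_fertilizer = 2.
oats enters the basis when its profit ≥ yᵀa₃ = 7·4 + 2·4 = 36.

36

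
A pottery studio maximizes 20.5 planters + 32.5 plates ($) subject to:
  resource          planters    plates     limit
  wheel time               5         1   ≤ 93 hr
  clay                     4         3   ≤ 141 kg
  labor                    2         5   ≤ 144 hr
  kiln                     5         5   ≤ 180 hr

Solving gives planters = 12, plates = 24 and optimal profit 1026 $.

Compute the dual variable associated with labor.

4

Check each constraint at x*: wheel time 84/93 (slack 9); clay 120/141 (slack 21); labor 144/144 (tight); kiln 180/180 (tight).
By complementary slackness, y = 0 for the non-binding constraints.
From A_Bᵀ y = c: 2·y_labor + 5·y_kiln = 20.5; 5·y_labor + 5·y_kiln = 32.5.
→ y_labor = 4 and y_kiln = 2.5.
Shadow price of labor = 4.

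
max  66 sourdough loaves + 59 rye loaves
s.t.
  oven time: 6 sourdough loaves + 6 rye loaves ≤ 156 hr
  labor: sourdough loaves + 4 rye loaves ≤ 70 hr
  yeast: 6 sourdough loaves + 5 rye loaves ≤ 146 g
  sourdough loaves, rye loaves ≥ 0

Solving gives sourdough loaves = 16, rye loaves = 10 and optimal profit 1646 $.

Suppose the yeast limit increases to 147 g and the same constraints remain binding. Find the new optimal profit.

At the optimum: oven time uses 156 of 156 (binding); labor uses 56 of 70 (slack = 14); yeast uses 146 of 146 (binding).
By complementary slackness, y = 0 for the non-binding constraint.
Dual feasibility on the basic columns requires 6·y_oven time + 6·y_yeast = 66, 6·y_oven time + 5·y_yeast = 59.
Solving: y_oven time = 4, y_yeast = 7.
Δz = y_yeast·Δb = 7 × (1) = 7, so new z* = 1646 + 7 = 1653.

1653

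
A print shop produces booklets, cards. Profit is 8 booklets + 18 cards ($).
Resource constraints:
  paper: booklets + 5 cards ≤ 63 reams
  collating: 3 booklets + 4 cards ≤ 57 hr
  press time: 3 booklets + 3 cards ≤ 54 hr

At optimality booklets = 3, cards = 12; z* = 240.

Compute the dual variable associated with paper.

2

Binding: paper and collating. Non-binding: press time (9 unused).
By complementary slackness, y = 0 for the non-binding constraint.
Dual feasibility on the basic columns requires 1·y_paper + 3·y_collating = 8, 5·y_paper + 4·y_collating = 18.
This yields shadow prices y_paper = 2, y_collating = 2.
Shadow price of paper = 2.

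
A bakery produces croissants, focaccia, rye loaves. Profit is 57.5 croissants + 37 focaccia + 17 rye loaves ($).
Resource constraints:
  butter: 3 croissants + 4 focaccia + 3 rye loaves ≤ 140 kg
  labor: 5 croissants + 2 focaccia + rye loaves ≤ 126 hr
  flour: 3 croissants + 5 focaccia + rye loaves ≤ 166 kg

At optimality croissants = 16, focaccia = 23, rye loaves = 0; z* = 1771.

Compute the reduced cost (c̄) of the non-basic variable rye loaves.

-6.5

Binding: butter and labor. Non-binding: flour (3 unused).
Since flour is not tight, its dual is 0.
Dual feasibility on the basic columns requires 3·y_butter + 5·y_labor = 57.5, 4·y_butter + 2·y_labor = 37.
This yields shadow prices y_butter = 5, y_labor = 8.5.
Reduced cost of rye loaves: c₃ − yᵀa₃ = 17 − (5·3 + 8.5·1) = 17 − 23.5 = -6.5.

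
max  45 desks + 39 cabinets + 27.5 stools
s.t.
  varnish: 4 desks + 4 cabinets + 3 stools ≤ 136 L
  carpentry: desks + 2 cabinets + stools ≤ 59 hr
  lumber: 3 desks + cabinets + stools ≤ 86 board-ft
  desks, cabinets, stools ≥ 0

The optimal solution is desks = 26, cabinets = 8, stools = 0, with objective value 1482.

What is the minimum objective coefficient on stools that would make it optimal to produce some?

30

Binding: varnish and lumber. Non-binding: carpentry (17 unused).
Since carpentry is not tight, its dual is 0.
From A_Bᵀ y = c: 4·y_varnish + 3·y_lumber = 45; 4·y_varnish + 1·y_lumber = 39.
→ y_varnish = 9 and y_lumber = 3.
stools enters the basis when its profit ≥ yᵀa₃ = 9·3 + 3·1 = 30.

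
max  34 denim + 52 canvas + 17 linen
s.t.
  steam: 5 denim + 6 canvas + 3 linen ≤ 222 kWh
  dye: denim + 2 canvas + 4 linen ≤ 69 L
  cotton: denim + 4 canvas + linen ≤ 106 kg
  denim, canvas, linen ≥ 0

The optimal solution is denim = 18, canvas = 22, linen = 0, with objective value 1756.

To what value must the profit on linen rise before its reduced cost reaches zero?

Check each constraint at x*: steam 222/222 (tight); dye 62/69 (slack 7); cotton 106/106 (tight).
Since dye is not tight, its dual is 0.
From A_Bᵀ y = c: 5·y_steam + 1·y_cotton = 34; 6·y_steam + 4·y_cotton = 52.
Solving: y_steam = 6, y_cotton = 4.
linen enters the basis when its profit ≥ yᵀa₃ = 6·3 + 4·1 = 22.

22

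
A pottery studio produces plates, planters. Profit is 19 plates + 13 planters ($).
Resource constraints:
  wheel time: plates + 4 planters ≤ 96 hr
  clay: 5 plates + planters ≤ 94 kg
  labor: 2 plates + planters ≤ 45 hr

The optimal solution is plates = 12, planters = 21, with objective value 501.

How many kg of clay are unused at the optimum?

clay used = 5·12 + 1·21 = 81; slack = 94 − 81 = 13.

13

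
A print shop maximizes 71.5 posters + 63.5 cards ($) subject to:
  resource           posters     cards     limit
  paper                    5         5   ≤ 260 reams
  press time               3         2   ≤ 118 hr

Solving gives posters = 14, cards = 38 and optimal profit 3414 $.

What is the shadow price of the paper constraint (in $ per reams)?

Check each constraint at x*: paper 260/260 (tight); press time 118/118 (tight).
Dual feasibility on the basic columns requires 5·y_paper + 3·y_press time = 71.5, 5·y_paper + 2·y_press time = 63.5.
This yields shadow prices y_paper = 9.5, y_press time = 8.
Shadow price of paper = 9.5.

9.5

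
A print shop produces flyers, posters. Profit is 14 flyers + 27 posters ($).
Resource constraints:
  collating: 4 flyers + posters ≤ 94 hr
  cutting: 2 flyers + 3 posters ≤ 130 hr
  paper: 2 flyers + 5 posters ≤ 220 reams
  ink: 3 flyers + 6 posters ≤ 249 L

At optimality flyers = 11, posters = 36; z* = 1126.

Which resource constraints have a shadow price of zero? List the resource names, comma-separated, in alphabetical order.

collating, paper

collating: 80/94 (slack 14)
cutting: 130/130 (binding)
paper: 202/220 (slack 18)
ink: 249/249 (binding)
By complementary slackness, a constraint with positive slack has shadow price 0 → collating, paper.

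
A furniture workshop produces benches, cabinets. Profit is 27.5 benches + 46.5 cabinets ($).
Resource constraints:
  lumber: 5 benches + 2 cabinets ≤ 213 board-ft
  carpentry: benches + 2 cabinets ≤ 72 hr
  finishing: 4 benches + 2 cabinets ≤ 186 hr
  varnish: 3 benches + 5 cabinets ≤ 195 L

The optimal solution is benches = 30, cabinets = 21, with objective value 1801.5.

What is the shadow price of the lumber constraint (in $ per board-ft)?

Check each constraint at x*: lumber 192/213 (slack 21); carpentry 72/72 (tight); finishing 162/186 (slack 24); varnish 195/195 (tight).
Slack constraints have shadow price 0 (complementary slackness).
From A_Bᵀ y = c: 1·y_carpentry + 3·y_varnish = 27.5; 2·y_carpentry + 5·y_varnish = 46.5.
→ y_carpentry = 2 and y_varnish = 8.5.
Shadow price of lumber = 0.

0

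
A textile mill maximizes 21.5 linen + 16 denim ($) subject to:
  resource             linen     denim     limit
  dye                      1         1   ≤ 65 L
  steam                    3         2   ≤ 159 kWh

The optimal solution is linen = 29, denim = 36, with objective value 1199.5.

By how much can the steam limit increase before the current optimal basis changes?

36

Binding constraints: dye, steam. The basis is B = [[1,1],[3,2]] with det -1.
Per unit increase in steam, x* moves by d = (1, -1).
The basis stays optimal until denim reaches 0; allowable increase = 36 kWh.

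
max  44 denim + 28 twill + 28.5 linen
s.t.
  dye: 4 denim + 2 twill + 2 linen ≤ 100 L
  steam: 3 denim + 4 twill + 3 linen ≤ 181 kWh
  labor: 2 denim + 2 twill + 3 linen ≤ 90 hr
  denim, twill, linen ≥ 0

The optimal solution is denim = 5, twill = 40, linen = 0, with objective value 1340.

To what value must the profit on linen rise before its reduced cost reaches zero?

Check each constraint at x*: dye 100/100 (tight); steam 175/181 (slack 6); labor 90/90 (tight).
By complementary slackness, y = 0 for the non-binding constraint.
Dual feasibility on the basic columns requires 4·y_dye + 2·y_labor = 44, 2·y_dye + 2·y_labor = 28.
This yields shadow prices y_dye = 8, y_labor = 6.
linen enters the basis when its profit ≥ yᵀa₃ = 8·2 + 6·3 = 34.

34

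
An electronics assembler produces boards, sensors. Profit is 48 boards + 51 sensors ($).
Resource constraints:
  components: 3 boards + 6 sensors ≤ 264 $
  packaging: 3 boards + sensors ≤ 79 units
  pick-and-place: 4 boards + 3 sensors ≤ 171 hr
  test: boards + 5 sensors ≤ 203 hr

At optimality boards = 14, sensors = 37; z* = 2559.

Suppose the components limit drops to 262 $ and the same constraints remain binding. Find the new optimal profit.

2545

At the optimum: components uses 264 of 264 (binding); packaging uses 79 of 79 (binding); pick-and-place uses 167 of 171 (slack = 4); test uses 199 of 203 (slack = 4).
By complementary slackness, y = 0 for the non-binding constraints.
The binding rows give the dual system: 3·y_components + 3·y_packaging = 48 and 6·y_components + 1·y_packaging = 51.
Solving: y_components = 7, y_packaging = 9.
Δz = y_components·Δb = 7 × (-2) = -14, so new z* = 2559 − 14 = 2545.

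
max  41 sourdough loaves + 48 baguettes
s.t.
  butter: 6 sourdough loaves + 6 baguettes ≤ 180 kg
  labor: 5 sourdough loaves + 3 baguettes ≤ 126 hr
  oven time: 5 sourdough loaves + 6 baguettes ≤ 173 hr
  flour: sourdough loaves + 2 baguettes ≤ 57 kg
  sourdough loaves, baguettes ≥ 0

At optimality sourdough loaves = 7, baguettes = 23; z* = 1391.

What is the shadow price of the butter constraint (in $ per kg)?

Binding: butter and oven time. Non-binding: labor (22 unused), flour (4 unused).
Slack constraints have shadow price 0 (complementary slackness).
The binding rows give the dual system: 6·y_butter + 5·y_oven time = 41 and 6·y_butter + 6·y_oven time = 48.
Solving: y_butter = 1, y_oven time = 7.
Shadow price of butter = 1.

1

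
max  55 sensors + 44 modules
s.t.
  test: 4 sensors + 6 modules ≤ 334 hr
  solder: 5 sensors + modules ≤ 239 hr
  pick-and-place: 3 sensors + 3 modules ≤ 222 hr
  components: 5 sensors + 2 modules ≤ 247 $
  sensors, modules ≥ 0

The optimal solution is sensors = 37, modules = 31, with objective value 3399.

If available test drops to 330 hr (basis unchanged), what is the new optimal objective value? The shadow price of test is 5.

Δb = -4, so new z* = 3399 + (5)·(-4) = 3399 − 20 = 3379.

3379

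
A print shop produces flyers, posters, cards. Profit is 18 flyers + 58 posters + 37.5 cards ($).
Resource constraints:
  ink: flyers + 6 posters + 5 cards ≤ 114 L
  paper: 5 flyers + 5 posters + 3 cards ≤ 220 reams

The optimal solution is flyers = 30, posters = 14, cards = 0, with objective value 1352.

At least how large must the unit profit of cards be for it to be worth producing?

At the optimum: ink uses 114 of 114 (binding); paper uses 220 of 220 (binding).
The binding rows give the dual system: 1·y_ink + 5·y_paper = 18 and 6·y_ink + 5·y_paper = 58.
Solving: y_ink = 8, y_paper = 2.
cards enters the basis when its profit ≥ yᵀa₃ = 8·5 + 2·3 = 46.

46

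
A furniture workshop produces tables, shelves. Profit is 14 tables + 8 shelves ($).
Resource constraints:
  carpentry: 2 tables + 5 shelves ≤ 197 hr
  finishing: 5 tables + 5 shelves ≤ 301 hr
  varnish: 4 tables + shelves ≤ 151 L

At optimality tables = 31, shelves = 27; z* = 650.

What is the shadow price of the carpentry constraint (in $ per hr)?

1

Binding: carpentry and varnish. Non-binding: finishing (11 unused).
Slack constraints have shadow price 0 (complementary slackness).
The binding rows give the dual system: 2·y_carpentry + 4·y_varnish = 14 and 5·y_carpentry + 1·y_varnish = 8.
Solving: y_carpentry = 1, y_varnish = 3.
Shadow price of carpentry = 1.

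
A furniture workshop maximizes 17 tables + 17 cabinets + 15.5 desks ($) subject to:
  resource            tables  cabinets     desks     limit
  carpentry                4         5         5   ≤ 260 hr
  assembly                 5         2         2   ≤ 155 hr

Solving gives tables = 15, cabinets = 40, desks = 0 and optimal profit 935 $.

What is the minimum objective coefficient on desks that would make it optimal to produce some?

17

Both carpentry and assembly are binding at x*.
The binding rows give the dual system: 4·y_carpentry + 5·y_assembly = 17 and 5·y_carpentry + 2·y_assembly = 17.
This yields shadow prices y_carpentry = 3, y_assembly = 1.
desks enters the basis when its profit ≥ yᵀa₃ = 3·5 + 1·2 = 17.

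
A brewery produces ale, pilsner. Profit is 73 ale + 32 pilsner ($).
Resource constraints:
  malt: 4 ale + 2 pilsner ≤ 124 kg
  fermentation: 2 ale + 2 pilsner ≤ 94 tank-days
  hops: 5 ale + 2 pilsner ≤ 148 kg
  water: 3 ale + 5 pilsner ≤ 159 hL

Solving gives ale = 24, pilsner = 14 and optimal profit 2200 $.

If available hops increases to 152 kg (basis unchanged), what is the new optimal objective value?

2236

At the optimum: malt uses 124 of 124 (binding); fermentation uses 76 of 94 (slack = 18); hops uses 148 of 148 (binding); water uses 142 of 159 (slack = 17).
By complementary slackness, y = 0 for the non-binding constraints.
Dual feasibility on the basic columns requires 4·y_malt + 5·y_hops = 73, 2·y_malt + 2·y_hops = 32.
This yields shadow prices y_malt = 7, y_hops = 9.
Δz = y_hops·Δb = 9 × (4) = 36, so new z* = 2200 + 36 = 2236.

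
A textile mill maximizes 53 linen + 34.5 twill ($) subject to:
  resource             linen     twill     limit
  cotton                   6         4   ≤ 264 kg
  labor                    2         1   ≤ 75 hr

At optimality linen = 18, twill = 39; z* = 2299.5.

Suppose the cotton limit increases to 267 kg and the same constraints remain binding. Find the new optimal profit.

2323.5

Check each constraint at x*: cotton 264/264 (tight); labor 75/75 (tight).
Dual feasibility on the basic columns requires 6·y_cotton + 2·y_labor = 53, 4·y_cotton + 1·y_labor = 34.5.
Solving: y_cotton = 8, y_labor = 2.5.
Δz = y_cotton·Δb = 8 × (3) = 24, so new z* = 2299.5 + 24 = 2323.5.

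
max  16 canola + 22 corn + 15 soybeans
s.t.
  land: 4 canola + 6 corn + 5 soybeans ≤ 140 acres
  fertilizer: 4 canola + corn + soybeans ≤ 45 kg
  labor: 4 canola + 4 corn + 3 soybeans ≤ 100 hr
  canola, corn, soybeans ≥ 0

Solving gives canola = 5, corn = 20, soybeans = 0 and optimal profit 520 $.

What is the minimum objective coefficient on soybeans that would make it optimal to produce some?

At the optimum: land uses 140 of 140 (binding); fertilizer uses 40 of 45 (slack = 5); labor uses 100 of 100 (binding).
Since fertilizer is not tight, its dual is 0.
Dual feasibility on the basic columns requires 4·y_land + 4·y_labor = 16, 6·y_land + 4·y_labor = 22.
This yields shadow prices y_land = 3, y_labor = 1.
soybeans enters the basis when its profit ≥ yᵀa₃ = 3·5 + 1·3 = 18.

18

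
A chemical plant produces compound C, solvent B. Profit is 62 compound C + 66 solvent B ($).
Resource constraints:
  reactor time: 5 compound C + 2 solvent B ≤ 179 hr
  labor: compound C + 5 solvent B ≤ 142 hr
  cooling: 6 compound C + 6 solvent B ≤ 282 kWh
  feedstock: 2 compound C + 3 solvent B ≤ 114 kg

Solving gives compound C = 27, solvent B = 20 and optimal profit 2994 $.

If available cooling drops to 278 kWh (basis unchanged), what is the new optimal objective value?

Check each constraint at x*: reactor time 175/179 (slack 4); labor 127/142 (slack 15); cooling 282/282 (tight); feedstock 114/114 (tight).
By complementary slackness, y = 0 for the non-binding constraints.
From A_Bᵀ y = c: 6·y_cooling + 2·y_feedstock = 62; 6·y_cooling + 3·y_feedstock = 66.
Solving: y_cooling = 9, y_feedstock = 4.
Δz = y_cooling·Δb = 9 × (-4) = -36, so new z* = 2994 − 36 = 2958.

2958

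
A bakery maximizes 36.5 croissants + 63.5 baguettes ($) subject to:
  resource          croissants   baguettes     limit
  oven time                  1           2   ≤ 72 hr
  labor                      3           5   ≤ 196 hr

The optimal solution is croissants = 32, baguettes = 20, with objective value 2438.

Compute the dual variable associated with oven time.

8

At the optimum: oven time uses 72 of 72 (binding); labor uses 196 of 196 (binding).
The binding rows give the dual system: 1·y_oven time + 3·y_labor = 36.5 and 2·y_oven time + 5·y_labor = 63.5.
Solving: y_oven time = 8, y_labor = 9.5.
Shadow price of oven time = 8.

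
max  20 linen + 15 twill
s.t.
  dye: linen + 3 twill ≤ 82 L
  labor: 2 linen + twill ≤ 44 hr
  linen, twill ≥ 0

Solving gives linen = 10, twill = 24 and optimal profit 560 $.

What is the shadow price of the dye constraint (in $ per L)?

2

At the optimum: dye uses 82 of 82 (binding); labor uses 44 of 44 (binding).
From A_Bᵀ y = c: 1·y_dye + 2·y_labor = 20; 3·y_dye + 1·y_labor = 15.
Solving: y_dye = 2, y_labor = 9.
Shadow price of dye = 2.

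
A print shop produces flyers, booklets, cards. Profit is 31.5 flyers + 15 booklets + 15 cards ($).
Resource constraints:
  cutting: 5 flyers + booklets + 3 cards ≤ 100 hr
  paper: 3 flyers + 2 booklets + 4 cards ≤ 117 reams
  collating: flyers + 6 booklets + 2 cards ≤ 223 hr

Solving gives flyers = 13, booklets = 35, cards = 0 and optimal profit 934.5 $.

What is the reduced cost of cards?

-6

Check each constraint at x*: cutting 100/100 (tight); paper 109/117 (slack 8); collating 223/223 (tight).
Since paper is not tight, its dual is 0.
The binding rows give the dual system: 5·y_cutting + 1·y_collating = 31.5 and 1·y_cutting + 6·y_collating = 15.
→ y_cutting = 6 and y_collating = 1.5.
Reduced cost of cards: c₃ − yᵀa₃ = 15 − (6·3 + 1.5·2) = 15 − 21 = -6.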